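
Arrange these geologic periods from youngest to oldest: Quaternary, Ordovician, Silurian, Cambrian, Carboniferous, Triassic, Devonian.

Era membership (oldest first within each) — Paleozoic: Cambrian, Ordovician, Silurian, Devonian, Carboniferous; Mesozoic: Triassic; Cenozoic: Quaternary. Paleozoic precedes Mesozoic, which precedes Cenozoic. Concatenating the groups in that era order and then reversing gives youngest to oldest.

Quaternary → Triassic → Carboniferous → Devonian → Silurian → Ordovician → Cambrian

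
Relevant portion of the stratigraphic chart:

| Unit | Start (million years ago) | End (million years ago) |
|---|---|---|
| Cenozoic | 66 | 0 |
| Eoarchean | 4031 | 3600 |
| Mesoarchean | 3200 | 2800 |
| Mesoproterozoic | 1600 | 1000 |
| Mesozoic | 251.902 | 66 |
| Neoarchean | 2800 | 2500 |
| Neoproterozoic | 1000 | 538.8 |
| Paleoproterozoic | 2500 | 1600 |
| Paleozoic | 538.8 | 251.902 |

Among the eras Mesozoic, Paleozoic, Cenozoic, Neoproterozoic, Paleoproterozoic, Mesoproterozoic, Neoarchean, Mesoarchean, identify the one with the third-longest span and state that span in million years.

Durations: Mesozoic 185.902; Paleozoic 286.898; Cenozoic 66; Neoproterozoic 461.2; Paleoproterozoic 900; Mesoproterozoic 600; Neoarchean 300; Mesoarchean 400 Myr.
Sorted longest-first: Paleoproterozoic (900), Mesoproterozoic (600), Neoproterozoic (461.2), Mesoarchean (400), Neoarchean (300), Paleozoic (286.898), Mesozoic (185.902), Cenozoic (66).
The third longest is Neoproterozoic at 461.2 Myr.

Neoproterozoic, 461.2 million years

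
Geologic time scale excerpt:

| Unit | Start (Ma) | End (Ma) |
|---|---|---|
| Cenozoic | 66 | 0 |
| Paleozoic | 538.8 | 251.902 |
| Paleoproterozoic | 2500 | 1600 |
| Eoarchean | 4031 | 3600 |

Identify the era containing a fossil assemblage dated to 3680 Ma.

3680 Ma lies between 4031 and 3600 Ma, so it falls in the Eoarchean.

Eoarchean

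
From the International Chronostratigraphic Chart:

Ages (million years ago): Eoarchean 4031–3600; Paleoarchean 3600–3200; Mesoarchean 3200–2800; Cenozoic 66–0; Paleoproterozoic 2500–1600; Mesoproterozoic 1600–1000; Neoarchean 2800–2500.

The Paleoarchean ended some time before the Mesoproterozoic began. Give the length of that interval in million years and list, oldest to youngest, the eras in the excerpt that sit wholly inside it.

1600 million years; Mesoarchean, Neoarchean, Paleoproterozoic

The Paleoarchean closes at 3200 Ma and the Mesoproterozoic opens at 1600 Ma, so the interval is 3200 − 1600 = 1600 Myr.
An era fits inside if it starts at or after 3200 Ma and ends at or before 1600 Ma; oldest first that gives Mesoarchean, Neoarchean, Paleoproterozoic.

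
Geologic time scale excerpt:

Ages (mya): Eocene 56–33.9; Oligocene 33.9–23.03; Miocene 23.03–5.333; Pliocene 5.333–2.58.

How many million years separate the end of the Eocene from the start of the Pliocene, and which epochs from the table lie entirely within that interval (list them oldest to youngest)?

The Eocene closes at 33.9 Ma and the Pliocene opens at 5.333 Ma, so the interval is 33.9 − 5.333 = 28.567 Myr.
An epoch fits inside if it starts at or after 33.9 Ma and ends at or before 5.333 Ma; oldest first that gives Oligocene, Miocene.

28.567 million years; Oligocene, Miocene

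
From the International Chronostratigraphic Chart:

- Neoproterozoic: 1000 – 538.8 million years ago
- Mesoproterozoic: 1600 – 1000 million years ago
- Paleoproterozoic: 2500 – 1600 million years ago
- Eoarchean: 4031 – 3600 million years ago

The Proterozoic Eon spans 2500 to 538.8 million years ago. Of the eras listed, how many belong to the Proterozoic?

Eras inside 2500–538.8 Ma: Paleoproterozoic, Mesoproterozoic, Neoproterozoic — 3 in total.

3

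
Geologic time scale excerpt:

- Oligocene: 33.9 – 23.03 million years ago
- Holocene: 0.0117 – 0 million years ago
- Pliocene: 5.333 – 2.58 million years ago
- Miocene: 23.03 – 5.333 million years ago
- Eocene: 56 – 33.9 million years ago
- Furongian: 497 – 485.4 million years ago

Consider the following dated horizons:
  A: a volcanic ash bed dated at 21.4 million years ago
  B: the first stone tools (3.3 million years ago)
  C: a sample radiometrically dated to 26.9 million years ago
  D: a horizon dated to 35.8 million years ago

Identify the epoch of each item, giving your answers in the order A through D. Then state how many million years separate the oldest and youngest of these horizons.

A — Miocene; B — Pliocene; C — Oligocene; D — Eocene; span 32.5 million years

A: 21.4 Ma lies in 23.03–5.333 Ma, so Miocene.
B: 3.3 Ma lies in 5.333–2.58 Ma, so Pliocene.
C: 26.9 Ma lies in 33.9–23.03 Ma, so Oligocene.
D: 35.8 Ma lies in 56–33.9 Ma, so Eocene.
Oldest = 35.8 Ma, youngest = 3.3 Ma → span 32.5 Myr.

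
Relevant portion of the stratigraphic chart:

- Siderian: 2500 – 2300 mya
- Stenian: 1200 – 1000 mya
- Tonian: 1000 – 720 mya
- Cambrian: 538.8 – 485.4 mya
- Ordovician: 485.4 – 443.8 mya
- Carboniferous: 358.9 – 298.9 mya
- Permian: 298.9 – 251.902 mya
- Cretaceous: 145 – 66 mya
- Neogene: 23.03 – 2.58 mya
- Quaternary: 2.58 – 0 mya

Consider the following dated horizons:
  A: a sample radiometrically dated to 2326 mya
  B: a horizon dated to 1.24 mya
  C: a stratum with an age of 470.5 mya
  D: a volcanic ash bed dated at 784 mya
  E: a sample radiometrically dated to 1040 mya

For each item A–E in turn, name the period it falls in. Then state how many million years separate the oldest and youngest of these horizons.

Match each age against the start–end ranges in the excerpt: A = 2326 Ma → Siderian (2500–2300); B = 1.24 Ma → Quaternary (2.58–0); C = 470.5 Ma → Ordovician (485.4–443.8); D = 784 Ma → Tonian (1000–720); E = 1040 Ma → Stenian (1200–1000).
The largest age is 2326 Ma and the smallest is 1.24 Ma; their difference is 2324.76 Myr.

A — Siderian; B — Quaternary; C — Ordovician; D — Tonian; E — Stenian; span 2324.76 million years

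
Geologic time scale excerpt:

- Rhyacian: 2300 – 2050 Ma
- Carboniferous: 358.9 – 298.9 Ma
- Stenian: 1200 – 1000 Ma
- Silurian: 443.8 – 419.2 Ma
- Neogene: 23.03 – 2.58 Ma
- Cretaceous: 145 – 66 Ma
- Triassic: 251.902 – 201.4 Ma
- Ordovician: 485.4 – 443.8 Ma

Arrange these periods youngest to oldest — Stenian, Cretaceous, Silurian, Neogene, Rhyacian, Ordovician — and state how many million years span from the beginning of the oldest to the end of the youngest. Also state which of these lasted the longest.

Neogene, Cretaceous, Silurian, Ordovician, Stenian, Rhyacian; total span 2297.42 Myr; longest is Rhyacian

From the excerpt: Stenian 1200–1000; Cretaceous 145–66; Silurian 443.8–419.2; Neogene 23.03–2.58; Rhyacian 2300–2050; Ordovician 485.4–443.8 (Ma).
Larger Ma is earlier, so the oldest is Rhyacian and the youngest is Neogene; youngest to oldest: Neogene, Cretaceous, Silurian, Ordovician, Stenian, Rhyacian.
Oldest start 2300 minus youngest end 2.58 gives 2297.42 Myr overall.
Individual lengths (start − end): Ordovician 41.6; Neogene 20.45; Silurian 24.6; Stenian 200; Cretaceous 79; Rhyacian 250. The largest is Rhyacian at 250 Myr.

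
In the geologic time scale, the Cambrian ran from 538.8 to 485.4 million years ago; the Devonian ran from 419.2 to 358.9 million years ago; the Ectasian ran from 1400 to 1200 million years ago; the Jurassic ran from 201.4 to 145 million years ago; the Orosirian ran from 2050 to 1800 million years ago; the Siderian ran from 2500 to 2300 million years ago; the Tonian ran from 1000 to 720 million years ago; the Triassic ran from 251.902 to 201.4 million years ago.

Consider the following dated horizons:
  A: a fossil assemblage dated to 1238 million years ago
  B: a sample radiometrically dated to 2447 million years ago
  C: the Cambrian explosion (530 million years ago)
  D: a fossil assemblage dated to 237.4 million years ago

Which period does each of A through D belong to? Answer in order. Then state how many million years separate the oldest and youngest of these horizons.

Match each age against the start–end ranges in the excerpt: A = 1238 Ma → Ectasian (1400–1200); B = 2447 Ma → Siderian (2500–2300); C = 530 Ma → Cambrian (538.8–485.4); D = 237.4 Ma → Triassic (251.902–201.4).
The largest age is 2447 Ma and the smallest is 237.4 Ma; their difference is 2209.6 Myr.

A — Ectasian; B — Siderian; C — Cambrian; D — Triassic; span 2209.6 million years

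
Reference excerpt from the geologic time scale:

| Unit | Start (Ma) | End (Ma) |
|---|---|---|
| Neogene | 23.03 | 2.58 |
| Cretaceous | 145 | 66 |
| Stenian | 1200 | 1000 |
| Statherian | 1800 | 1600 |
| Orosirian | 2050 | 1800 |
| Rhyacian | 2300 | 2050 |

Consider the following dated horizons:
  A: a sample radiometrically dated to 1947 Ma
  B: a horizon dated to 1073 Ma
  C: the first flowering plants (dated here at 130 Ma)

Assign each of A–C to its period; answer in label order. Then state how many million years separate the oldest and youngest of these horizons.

A: 1947 Ma lies in 2050–1800 Ma, so Orosirian.
B: 1073 Ma lies in 1200–1000 Ma, so Stenian.
C: 130 Ma lies in 145–66 Ma, so Cretaceous.
Oldest = 1947 Ma, youngest = 130 Ma → span 1817 Myr.

A — Orosirian; B — Stenian; C — Cretaceous; span 1817 million years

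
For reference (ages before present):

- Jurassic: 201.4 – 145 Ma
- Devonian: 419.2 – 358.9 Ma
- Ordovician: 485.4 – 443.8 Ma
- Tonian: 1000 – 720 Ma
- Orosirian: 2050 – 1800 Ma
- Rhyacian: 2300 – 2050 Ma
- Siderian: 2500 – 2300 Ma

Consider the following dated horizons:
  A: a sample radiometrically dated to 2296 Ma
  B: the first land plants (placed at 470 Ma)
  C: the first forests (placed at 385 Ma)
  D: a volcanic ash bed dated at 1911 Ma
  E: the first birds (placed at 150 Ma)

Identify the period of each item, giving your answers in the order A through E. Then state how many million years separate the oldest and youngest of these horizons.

A — Rhyacian; B — Ordovician; C — Devonian; D — Orosirian; E — Jurassic; span 2146 million years

Match each age against the start–end ranges in the excerpt: A = 2296 Ma → Rhyacian (2300–2050); B = 470 Ma → Ordovician (485.4–443.8); C = 385 Ma → Devonian (419.2–358.9); D = 1911 Ma → Orosirian (2050–1800); E = 150 Ma → Jurassic (201.4–145).
The largest age is 2296 Ma and the smallest is 150 Ma; their difference is 2146 Myr.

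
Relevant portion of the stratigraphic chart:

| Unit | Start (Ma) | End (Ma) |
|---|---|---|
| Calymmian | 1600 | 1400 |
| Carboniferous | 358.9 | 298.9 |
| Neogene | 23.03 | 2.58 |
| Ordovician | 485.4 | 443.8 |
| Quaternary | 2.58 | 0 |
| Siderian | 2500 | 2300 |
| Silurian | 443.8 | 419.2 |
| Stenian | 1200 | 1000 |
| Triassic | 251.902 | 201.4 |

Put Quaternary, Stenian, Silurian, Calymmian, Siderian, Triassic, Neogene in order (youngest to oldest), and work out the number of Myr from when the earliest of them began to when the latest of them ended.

Quaternary, Neogene, Triassic, Silurian, Stenian, Calymmian, Siderian; total span 2500 Myr

From the excerpt: Quaternary 2.58–0; Stenian 1200–1000; Silurian 443.8–419.2; Calymmian 1600–1400; Siderian 2500–2300; Triassic 251.902–201.4; Neogene 23.03–2.58 (Ma).
Larger Ma is earlier, so the oldest is Siderian and the youngest is Quaternary; youngest to oldest: Quaternary, Neogene, Triassic, Silurian, Stenian, Calymmian, Siderian.
Oldest start 2500 minus youngest end 0 gives 2500 Myr overall.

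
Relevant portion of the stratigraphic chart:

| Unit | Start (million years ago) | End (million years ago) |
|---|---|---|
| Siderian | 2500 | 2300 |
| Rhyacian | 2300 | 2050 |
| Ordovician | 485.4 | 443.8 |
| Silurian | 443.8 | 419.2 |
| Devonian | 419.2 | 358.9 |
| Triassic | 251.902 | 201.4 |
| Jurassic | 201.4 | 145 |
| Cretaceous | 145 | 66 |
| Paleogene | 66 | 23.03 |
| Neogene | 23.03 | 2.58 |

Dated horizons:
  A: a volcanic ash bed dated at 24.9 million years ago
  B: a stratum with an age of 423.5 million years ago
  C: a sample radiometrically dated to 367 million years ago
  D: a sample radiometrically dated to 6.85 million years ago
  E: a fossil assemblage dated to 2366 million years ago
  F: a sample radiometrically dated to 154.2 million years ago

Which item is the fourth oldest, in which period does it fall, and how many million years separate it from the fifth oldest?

Sorted oldest-first by Ma: E (2366), B (423.5), C (367), F (154.2), A (24.9), D (6.85).
The fourth oldest is F at 154.2 Ma, which lies in 201.4–145 Ma: the Jurassic.
The fifth oldest is A at 24.9 Ma; separation = |154.2 − 24.9| = 129.3 Myr.

F, in the Jurassic; 129.3 million years to A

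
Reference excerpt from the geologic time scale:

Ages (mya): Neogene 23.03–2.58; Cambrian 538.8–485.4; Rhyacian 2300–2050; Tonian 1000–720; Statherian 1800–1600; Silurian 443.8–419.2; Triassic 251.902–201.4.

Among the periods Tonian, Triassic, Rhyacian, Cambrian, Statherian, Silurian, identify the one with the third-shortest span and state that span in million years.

Cambrian, 53.4 million years

Durations: Tonian 280; Triassic 50.502; Rhyacian 250; Cambrian 53.4; Statherian 200; Silurian 24.6 Myr.
Sorted shortest-first: Silurian (24.6), Triassic (50.502), Cambrian (53.4), Statherian (200), Rhyacian (250), Tonian (280).
The third shortest is Cambrian at 53.4 Myr.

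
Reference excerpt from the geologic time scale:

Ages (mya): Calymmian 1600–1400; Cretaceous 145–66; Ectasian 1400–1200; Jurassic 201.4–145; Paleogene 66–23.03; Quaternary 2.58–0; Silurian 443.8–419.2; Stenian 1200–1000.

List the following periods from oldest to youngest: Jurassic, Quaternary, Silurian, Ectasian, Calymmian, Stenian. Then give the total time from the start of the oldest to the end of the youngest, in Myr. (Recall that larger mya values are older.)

Calymmian → Ectasian → Stenian → Silurian → Jurassic → Quaternary; total span 1600 Myr

From the excerpt: Jurassic 201.4–145; Quaternary 2.58–0; Silurian 443.8–419.2; Ectasian 1400–1200; Calymmian 1600–1400; Stenian 1200–1000 (Ma).
Larger Ma is earlier, so the oldest is Calymmian and the youngest is Quaternary; oldest to youngest: Calymmian, Ectasian, Stenian, Silurian, Jurassic, Quaternary.
Oldest start 1600 minus youngest end 0 gives 1600 Myr overall.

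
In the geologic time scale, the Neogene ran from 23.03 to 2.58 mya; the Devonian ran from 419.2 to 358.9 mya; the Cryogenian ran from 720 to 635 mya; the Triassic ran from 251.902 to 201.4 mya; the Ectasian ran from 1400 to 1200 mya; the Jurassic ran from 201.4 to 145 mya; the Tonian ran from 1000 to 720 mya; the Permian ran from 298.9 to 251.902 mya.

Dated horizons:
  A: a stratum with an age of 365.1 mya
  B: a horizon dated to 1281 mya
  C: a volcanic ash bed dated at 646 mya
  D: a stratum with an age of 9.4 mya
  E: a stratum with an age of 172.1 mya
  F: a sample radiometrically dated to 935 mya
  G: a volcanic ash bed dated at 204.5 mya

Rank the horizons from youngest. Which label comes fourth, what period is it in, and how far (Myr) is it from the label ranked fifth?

A, in the Devonian; 280.9 million years to C

Smaller Ma means younger, so youngest first: D 9.4 < E 172.1 < G 204.5 < A 365.1 < C 646 < F 935 < B 1281.
Counting 4 along gives A (365.1 Ma); the excerpt puts that inside the Devonian, 419.2–358.9 Ma.
Next in line is C (646 Ma), and 646 − 365.1 = 280.9 Myr.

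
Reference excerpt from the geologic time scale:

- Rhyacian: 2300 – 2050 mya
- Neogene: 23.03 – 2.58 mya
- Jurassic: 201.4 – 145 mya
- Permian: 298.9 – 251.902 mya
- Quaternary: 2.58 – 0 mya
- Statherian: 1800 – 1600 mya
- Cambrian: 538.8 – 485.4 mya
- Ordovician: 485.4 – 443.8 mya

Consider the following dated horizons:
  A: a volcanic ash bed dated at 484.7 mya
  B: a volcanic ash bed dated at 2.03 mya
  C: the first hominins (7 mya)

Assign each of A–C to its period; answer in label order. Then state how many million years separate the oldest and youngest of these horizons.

Match each age against the start–end ranges in the excerpt: A = 484.7 Ma → Ordovician (485.4–443.8); B = 2.03 Ma → Quaternary (2.58–0); C = 7 Ma → Neogene (23.03–2.58).
The largest age is 484.7 Ma and the smallest is 2.03 Ma; their difference is 482.67 Myr.

A — Ordovician; B — Quaternary; C — Neogene; span 482.67 million years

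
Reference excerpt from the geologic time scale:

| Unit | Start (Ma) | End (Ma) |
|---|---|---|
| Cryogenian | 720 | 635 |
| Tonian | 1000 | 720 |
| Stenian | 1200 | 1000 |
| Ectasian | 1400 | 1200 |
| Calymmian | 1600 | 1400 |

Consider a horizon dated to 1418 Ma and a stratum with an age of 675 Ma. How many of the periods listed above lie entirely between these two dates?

3

The older date is 1418 Ma and the younger is 675 Ma.
Periods with start < 1418 and end > 675 Ma: Ectasian (1400–1200), Stenian (1200–1000), Tonian (1000–720).
That is 3 complete periods.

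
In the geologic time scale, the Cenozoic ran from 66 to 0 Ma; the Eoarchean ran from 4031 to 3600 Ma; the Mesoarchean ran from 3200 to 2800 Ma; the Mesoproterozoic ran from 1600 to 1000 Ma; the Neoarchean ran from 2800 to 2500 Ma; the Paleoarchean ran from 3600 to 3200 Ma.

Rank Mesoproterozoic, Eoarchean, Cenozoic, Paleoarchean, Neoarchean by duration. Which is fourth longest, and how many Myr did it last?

Durations: Mesoproterozoic 600; Eoarchean 431; Cenozoic 66; Paleoarchean 400; Neoarchean 300 Myr.
Sorted longest-first: Mesoproterozoic (600), Eoarchean (431), Paleoarchean (400), Neoarchean (300), Cenozoic (66).
The fourth longest is Neoarchean at 300 Myr.

Neoarchean, 300 million years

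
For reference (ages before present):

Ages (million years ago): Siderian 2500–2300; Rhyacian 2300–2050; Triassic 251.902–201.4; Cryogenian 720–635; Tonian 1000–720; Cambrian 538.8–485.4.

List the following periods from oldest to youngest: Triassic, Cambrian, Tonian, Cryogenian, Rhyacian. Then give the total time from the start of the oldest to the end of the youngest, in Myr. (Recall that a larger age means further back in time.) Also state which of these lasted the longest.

Rhyacian → Tonian → Cryogenian → Cambrian → Triassic; total span 2098.6 Myr; longest is Tonian

From the excerpt: Triassic 251.902–201.4; Cambrian 538.8–485.4; Tonian 1000–720; Cryogenian 720–635; Rhyacian 2300–2050 (Ma).
Larger Ma is earlier, so the oldest is Rhyacian and the youngest is Triassic; oldest to youngest: Rhyacian, Tonian, Cryogenian, Cambrian, Triassic.
Oldest start 2300 minus youngest end 201.4 gives 2098.6 Myr overall.
Individual lengths (start − end): Triassic 50.502; Tonian 280; Cambrian 53.4; Cryogenian 85; Rhyacian 250. The largest is Tonian at 280 Myr.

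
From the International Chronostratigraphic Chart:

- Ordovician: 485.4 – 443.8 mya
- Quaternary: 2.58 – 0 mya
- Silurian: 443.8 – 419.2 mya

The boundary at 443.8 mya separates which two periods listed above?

The Ordovician ends at 443.8 mya and the Silurian begins at 443.8 mya, so they share that boundary.

Ordovician and Silurian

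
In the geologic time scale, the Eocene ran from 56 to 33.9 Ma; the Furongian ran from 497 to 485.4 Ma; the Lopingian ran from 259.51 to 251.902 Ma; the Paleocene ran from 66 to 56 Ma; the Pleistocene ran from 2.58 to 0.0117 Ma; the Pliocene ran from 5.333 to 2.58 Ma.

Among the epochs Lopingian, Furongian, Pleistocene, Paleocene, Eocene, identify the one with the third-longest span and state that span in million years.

Paleocene, 10 million years

Start − end for each: Lopingian 259.51 − 251.902 = 7.608; Furongian 497 − 485.4 = 11.6; Pleistocene 2.58 − 0.0117 = 2.5683; Paleocene 66 − 56 = 10; Eocene 56 − 33.9 = 22.1.
Ranking these from longest: Eocene > Furongian > Paleocene > Lopingian > Pleistocene.
Position 3 in that ranking is Paleocene, which lasted 10 Myr.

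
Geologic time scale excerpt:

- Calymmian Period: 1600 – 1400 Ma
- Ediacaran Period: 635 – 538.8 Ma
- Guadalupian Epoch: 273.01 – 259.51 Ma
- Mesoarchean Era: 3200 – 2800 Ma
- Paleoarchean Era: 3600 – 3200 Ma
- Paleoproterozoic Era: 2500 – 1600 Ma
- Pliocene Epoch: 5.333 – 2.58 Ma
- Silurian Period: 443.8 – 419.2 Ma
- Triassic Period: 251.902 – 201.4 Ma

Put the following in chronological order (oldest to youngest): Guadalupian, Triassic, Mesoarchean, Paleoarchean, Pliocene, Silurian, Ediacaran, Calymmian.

Sorting by start age (descending Ma, since larger Ma = older): Paleoarchean start 3600, Mesoarchean start 3200, Calymmian start 1600, Ediacaran start 635, Silurian start 443.8, Guadalupian start 273.01, Triassic start 251.902, Pliocene start 5.333.

Paleoarchean, Mesoarchean, Calymmian, Ediacaran, Silurian, Guadalupian, Triassic, Pliocene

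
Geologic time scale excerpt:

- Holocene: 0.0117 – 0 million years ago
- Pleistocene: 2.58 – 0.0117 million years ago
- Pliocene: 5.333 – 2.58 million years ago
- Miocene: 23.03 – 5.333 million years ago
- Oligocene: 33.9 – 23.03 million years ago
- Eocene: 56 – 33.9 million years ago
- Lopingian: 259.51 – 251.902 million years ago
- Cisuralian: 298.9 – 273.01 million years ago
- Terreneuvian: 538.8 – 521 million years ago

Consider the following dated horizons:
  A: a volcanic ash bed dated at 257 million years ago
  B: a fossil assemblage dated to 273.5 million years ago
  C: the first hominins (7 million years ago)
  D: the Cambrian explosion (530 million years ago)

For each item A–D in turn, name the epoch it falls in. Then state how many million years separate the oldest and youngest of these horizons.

A — Lopingian; B — Cisuralian; C — Miocene; D — Terreneuvian; span 523 million years

Match each age against the start–end ranges in the excerpt: A = 257 Ma → Lopingian (259.51–251.902); B = 273.5 Ma → Cisuralian (298.9–273.01); C = 7 Ma → Miocene (23.03–5.333); D = 530 Ma → Terreneuvian (538.8–521).
The largest age is 530 Ma and the smallest is 7 Ma; their difference is 523 Myr.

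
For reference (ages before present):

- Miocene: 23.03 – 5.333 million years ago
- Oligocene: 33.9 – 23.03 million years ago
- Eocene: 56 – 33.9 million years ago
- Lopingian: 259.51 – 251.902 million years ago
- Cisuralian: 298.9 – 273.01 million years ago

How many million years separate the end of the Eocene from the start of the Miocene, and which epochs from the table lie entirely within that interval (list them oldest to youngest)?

The Eocene closes at 33.9 Ma and the Miocene opens at 23.03 Ma, so the interval is 33.9 − 23.03 = 10.87 Myr.
An epoch fits inside if it starts at or after 33.9 Ma and ends at or before 23.03 Ma; oldest first that gives Oligocene.

10.87 million years; Oligocene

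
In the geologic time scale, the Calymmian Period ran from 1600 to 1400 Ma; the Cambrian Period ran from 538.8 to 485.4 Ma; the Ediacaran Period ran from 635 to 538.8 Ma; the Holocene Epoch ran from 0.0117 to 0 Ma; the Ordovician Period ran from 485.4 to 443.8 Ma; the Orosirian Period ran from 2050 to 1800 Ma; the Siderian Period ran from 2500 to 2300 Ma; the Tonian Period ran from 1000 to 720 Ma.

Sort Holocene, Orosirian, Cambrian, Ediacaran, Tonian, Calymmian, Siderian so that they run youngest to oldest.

Read off each span (Ma): Holocene 0.0117–0; Orosirian 2050–1800; Cambrian 538.8–485.4; Ediacaran 635–538.8; Tonian 1000–720; Calymmian 1600–1400; Siderian 2500–2300.
Larger Ma is older, so oldest→youngest is Siderian, Orosirian, Calymmian, Tonian, Ediacaran, Cambrian, Holocene; reverse it for youngest→oldest.

Holocene → Cambrian → Ediacaran → Tonian → Calymmian → Orosirian → Siderian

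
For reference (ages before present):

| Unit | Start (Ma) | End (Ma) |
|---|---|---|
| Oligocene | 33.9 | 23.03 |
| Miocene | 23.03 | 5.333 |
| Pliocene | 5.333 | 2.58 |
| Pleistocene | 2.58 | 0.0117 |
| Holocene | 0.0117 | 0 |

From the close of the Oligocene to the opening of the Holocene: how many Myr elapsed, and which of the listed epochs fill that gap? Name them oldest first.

The Oligocene closes at 23.03 Ma and the Holocene opens at 0.0117 Ma, so the interval is 23.03 − 0.0117 = 23.0183 Myr.
An epoch fits inside if it starts at or after 23.03 Ma and ends at or before 0.0117 Ma; oldest first that gives Miocene, Pliocene, Pleistocene.

23.0183 million years; Miocene, Pliocene, Pleistocene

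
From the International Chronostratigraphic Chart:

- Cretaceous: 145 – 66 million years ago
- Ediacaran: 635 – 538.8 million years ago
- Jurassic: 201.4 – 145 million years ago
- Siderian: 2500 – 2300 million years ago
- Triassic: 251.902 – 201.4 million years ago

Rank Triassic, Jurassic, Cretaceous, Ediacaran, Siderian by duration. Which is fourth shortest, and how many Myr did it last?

Start − end for each: Triassic 251.902 − 201.4 = 50.502; Jurassic 201.4 − 145 = 56.4; Cretaceous 145 − 66 = 79; Ediacaran 635 − 538.8 = 96.2; Siderian 2500 − 2300 = 200.
Ranking these from shortest: Triassic < Jurassic < Cretaceous < Ediacaran < Siderian.
Position 4 in that ranking is Ediacaran, which lasted 96.2 Myr.

Ediacaran, 96.2 million years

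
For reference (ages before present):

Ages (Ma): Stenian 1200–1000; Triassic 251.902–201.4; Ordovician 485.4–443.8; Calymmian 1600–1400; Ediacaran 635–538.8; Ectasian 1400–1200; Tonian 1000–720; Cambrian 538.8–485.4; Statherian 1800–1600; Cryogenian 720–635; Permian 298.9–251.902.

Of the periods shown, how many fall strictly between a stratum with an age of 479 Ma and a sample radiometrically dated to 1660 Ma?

The older date is 1660 Ma and the younger is 479 Ma.
Periods with start < 1660 and end > 479 Ma: Calymmian (1600–1400), Ectasian (1400–1200), Stenian (1200–1000), Tonian (1000–720), Cryogenian (720–635), Ediacaran (635–538.8), Cambrian (538.8–485.4).
That is 7 complete periods.

7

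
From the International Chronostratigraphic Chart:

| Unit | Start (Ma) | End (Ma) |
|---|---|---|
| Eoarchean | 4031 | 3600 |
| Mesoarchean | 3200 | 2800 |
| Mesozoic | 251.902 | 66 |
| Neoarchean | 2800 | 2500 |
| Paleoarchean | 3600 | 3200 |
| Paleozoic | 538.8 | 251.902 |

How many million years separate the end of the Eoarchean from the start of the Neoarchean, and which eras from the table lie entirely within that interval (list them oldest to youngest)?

800 million years; Paleoarchean, Mesoarchean

The Eoarchean closes at 3600 Ma and the Neoarchean opens at 2800 Ma, so the interval is 3600 − 2800 = 800 Myr.
An era fits inside if it starts at or after 3600 Ma and ends at or before 2800 Ma; oldest first that gives Paleoarchean, Mesoarchean.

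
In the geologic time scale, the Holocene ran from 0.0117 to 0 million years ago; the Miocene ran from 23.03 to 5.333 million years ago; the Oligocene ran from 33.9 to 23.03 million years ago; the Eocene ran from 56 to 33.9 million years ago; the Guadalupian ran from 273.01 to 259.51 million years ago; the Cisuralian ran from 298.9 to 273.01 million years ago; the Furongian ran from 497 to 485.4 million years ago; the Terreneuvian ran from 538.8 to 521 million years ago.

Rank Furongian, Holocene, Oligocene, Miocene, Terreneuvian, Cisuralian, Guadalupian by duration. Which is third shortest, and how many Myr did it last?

Durations: Furongian 11.6; Holocene 0.0117; Oligocene 10.87; Miocene 17.697; Terreneuvian 17.8; Cisuralian 25.89; Guadalupian 13.5 Myr.
Sorted shortest-first: Holocene (0.0117), Oligocene (10.87), Furongian (11.6), Guadalupian (13.5), Miocene (17.697), Terreneuvian (17.8), Cisuralian (25.89).
The third shortest is Furongian at 11.6 Myr.

Furongian, 11.6 million years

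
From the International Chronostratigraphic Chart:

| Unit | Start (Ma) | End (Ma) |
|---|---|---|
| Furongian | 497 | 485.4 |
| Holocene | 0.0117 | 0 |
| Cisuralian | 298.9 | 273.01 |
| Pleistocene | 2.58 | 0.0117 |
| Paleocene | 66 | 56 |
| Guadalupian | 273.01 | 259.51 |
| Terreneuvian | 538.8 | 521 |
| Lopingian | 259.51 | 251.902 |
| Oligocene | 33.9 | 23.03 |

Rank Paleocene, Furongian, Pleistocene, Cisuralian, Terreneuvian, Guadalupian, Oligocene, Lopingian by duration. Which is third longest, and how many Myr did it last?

Guadalupian, 13.5 million years

Durations: Paleocene 10; Furongian 11.6; Pleistocene 2.5683; Cisuralian 25.89; Terreneuvian 17.8; Guadalupian 13.5; Oligocene 10.87; Lopingian 7.608 Myr.
Sorted longest-first: Cisuralian (25.89), Terreneuvian (17.8), Guadalupian (13.5), Furongian (11.6), Oligocene (10.87), Paleocene (10), Lopingian (7.608), Pleistocene (2.5683).
The third longest is Guadalupian at 13.5 Myr.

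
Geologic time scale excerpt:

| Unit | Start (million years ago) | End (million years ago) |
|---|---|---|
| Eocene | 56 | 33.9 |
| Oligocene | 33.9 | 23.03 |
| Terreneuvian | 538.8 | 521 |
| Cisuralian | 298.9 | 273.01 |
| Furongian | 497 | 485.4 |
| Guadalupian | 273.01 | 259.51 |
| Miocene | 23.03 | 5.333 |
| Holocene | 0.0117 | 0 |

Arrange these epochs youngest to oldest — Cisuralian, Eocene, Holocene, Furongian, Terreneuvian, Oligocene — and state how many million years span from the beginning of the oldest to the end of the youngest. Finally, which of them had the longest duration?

Holocene → Oligocene → Eocene → Cisuralian → Furongian → Terreneuvian; total span 538.8 Myr; longest is Cisuralian

From the excerpt: Cisuralian 298.9–273.01; Eocene 56–33.9; Holocene 0.0117–0; Furongian 497–485.4; Terreneuvian 538.8–521; Oligocene 33.9–23.03 (Ma).
Larger Ma is earlier, so the oldest is Terreneuvian and the youngest is Holocene; youngest to oldest: Holocene, Oligocene, Eocene, Cisuralian, Furongian, Terreneuvian.
Oldest start 538.8 minus youngest end 0 gives 538.8 Myr overall.
Individual lengths (start − end): Holocene 0.0117; Terreneuvian 17.8; Oligocene 10.87; Cisuralian 25.89; Furongian 11.6; Eocene 22.1. The largest is Cisuralian at 25.89 Myr.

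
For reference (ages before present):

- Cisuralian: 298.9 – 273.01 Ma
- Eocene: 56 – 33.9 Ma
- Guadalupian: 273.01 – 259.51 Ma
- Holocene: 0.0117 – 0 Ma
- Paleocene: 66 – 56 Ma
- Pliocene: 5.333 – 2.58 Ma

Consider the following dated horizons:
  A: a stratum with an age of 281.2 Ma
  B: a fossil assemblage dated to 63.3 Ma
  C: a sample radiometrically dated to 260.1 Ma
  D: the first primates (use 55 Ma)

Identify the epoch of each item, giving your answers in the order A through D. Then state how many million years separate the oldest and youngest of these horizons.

A: 281.2 Ma lies in 298.9–273.01 Ma, so Cisuralian.
B: 63.3 Ma lies in 66–56 Ma, so Paleocene.
C: 260.1 Ma lies in 273.01–259.51 Ma, so Guadalupian.
D: 55 Ma lies in 56–33.9 Ma, so Eocene.
Oldest = 281.2 Ma, youngest = 55 Ma → span 226.2 Myr.

A — Cisuralian; B — Paleocene; C — Guadalupian; D — Eocene; span 226.2 million years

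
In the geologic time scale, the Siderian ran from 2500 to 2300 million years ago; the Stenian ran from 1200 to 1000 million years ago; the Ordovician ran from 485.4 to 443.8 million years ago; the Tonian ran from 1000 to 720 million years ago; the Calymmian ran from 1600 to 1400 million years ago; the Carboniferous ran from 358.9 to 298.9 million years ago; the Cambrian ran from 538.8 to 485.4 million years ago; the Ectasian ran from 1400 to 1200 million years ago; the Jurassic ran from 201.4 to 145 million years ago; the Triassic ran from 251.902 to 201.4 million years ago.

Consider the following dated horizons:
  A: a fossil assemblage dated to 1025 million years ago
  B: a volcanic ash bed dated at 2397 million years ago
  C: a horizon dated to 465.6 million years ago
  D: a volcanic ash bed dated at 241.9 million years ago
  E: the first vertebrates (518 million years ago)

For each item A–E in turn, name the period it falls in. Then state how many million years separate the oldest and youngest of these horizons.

Match each age against the start–end ranges in the excerpt: A = 1025 Ma → Stenian (1200–1000); B = 2397 Ma → Siderian (2500–2300); C = 465.6 Ma → Ordovician (485.4–443.8); D = 241.9 Ma → Triassic (251.902–201.4); E = 518 Ma → Cambrian (538.8–485.4).
The largest age is 2397 Ma and the smallest is 241.9 Ma; their difference is 2155.1 Myr.

A — Stenian; B — Siderian; C — Ordovician; D — Triassic; E — Cambrian; span 2155.1 million years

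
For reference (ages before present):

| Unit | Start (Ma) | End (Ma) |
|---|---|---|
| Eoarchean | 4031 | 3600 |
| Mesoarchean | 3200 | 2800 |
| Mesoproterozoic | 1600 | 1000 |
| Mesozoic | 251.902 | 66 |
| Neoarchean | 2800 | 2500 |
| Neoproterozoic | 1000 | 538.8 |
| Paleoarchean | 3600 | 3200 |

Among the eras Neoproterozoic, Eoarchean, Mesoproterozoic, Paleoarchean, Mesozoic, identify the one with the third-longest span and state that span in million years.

Eoarchean, 431 million years

Durations: Neoproterozoic 461.2; Eoarchean 431; Mesoproterozoic 600; Paleoarchean 400; Mesozoic 185.902 Myr.
Sorted longest-first: Mesoproterozoic (600), Neoproterozoic (461.2), Eoarchean (431), Paleoarchean (400), Mesozoic (185.902).
The third longest is Eoarchean at 431 Myr.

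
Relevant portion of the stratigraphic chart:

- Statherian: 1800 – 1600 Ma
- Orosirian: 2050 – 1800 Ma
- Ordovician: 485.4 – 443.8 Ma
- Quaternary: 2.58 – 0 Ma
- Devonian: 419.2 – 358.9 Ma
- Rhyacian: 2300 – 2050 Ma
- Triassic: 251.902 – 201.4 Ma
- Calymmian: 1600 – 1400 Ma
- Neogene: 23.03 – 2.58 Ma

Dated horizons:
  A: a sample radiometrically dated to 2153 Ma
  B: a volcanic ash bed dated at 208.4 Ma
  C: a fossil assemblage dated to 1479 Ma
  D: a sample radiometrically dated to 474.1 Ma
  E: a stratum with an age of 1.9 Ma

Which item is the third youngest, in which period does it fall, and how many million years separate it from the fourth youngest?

D, in the Ordovician; 1004.9 million years to C

Sorted youngest-first by Ma: E (1.9), B (208.4), D (474.1), C (1479), A (2153).
The third youngest is D at 474.1 Ma, which lies in 485.4–443.8 Ma: the Ordovician.
The fourth youngest is C at 1479 Ma; separation = |474.1 − 1479| = 1004.9 Myr.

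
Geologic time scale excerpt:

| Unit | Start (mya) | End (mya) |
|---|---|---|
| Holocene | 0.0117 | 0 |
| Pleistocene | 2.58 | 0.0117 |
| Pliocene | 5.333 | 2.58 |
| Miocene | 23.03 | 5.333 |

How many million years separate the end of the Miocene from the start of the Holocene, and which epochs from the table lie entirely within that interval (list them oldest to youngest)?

The Miocene closes at 5.333 Ma and the Holocene opens at 0.0117 Ma, so the interval is 5.333 − 0.0117 = 5.3213 Myr.
An epoch fits inside if it starts at or after 5.333 Ma and ends at or before 0.0117 Ma; oldest first that gives Pliocene, Pleistocene.

5.3213 million years; Pliocene, Pleistocene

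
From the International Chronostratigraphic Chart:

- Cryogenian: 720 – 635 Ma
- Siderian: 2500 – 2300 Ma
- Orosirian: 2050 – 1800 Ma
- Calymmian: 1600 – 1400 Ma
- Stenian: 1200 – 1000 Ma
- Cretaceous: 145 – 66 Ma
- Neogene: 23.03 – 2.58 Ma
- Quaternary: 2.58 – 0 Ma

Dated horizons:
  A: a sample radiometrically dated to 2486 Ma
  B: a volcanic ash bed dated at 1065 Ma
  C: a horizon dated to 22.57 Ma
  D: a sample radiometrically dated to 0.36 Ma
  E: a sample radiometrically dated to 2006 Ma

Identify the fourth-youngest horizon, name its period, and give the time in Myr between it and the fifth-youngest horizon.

Sorted youngest-first by Ma: D (0.36), C (22.57), B (1065), E (2006), A (2486).
The fourth youngest is E at 2006 Ma, which lies in 2050–1800 Ma: the Orosirian.
The fifth youngest is A at 2486 Ma; separation = |2006 − 2486| = 480 Myr.

E, in the Orosirian; 480 million years to A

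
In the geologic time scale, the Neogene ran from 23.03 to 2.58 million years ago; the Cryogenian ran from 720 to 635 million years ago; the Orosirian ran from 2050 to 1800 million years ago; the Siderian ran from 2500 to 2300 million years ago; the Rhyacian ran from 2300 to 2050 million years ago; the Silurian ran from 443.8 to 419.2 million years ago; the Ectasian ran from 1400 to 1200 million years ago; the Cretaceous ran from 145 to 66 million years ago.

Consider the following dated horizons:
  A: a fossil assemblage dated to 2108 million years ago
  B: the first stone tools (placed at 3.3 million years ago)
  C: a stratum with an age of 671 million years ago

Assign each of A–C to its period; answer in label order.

Match each age against the start–end ranges in the excerpt: A = 2108 Ma → Rhyacian (2300–2050); B = 3.3 Ma → Neogene (23.03–2.58); C = 671 Ma → Cryogenian (720–635).

A — Rhyacian; B — Neogene; C — Cryogenian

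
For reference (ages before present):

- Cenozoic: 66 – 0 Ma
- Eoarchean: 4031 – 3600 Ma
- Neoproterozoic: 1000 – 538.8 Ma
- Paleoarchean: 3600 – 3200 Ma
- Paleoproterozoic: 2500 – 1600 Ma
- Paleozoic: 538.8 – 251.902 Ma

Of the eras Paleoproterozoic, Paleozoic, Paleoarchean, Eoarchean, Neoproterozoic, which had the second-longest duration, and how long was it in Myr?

Start − end for each: Paleoproterozoic 2500 − 1600 = 900; Paleozoic 538.8 − 251.902 = 286.898; Paleoarchean 3600 − 3200 = 400; Eoarchean 4031 − 3600 = 431; Neoproterozoic 1000 − 538.8 = 461.2.
Ranking these from longest: Paleoproterozoic > Neoproterozoic > Eoarchean > Paleoarchean > Paleozoic.
Position 2 in that ranking is Neoproterozoic, which lasted 461.2 Myr.

Neoproterozoic, 461.2 million years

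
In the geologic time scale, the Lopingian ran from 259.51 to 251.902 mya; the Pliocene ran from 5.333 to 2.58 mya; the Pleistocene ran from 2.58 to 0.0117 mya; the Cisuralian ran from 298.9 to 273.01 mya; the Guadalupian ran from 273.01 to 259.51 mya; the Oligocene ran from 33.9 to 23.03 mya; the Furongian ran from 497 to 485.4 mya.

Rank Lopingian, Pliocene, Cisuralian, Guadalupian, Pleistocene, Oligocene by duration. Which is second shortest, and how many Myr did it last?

Start − end for each: Lopingian 259.51 − 251.902 = 7.608; Pliocene 5.333 − 2.58 = 2.753; Cisuralian 298.9 − 273.01 = 25.89; Guadalupian 273.01 − 259.51 = 13.5; Pleistocene 2.58 − 0.0117 = 2.5683; Oligocene 33.9 − 23.03 = 10.87.
Ranking these from shortest: Pleistocene < Pliocene < Lopingian < Oligocene < Guadalupian < Cisuralian.
Position 2 in that ranking is Pliocene, which lasted 2.753 Myr.

Pliocene, 2.753 million years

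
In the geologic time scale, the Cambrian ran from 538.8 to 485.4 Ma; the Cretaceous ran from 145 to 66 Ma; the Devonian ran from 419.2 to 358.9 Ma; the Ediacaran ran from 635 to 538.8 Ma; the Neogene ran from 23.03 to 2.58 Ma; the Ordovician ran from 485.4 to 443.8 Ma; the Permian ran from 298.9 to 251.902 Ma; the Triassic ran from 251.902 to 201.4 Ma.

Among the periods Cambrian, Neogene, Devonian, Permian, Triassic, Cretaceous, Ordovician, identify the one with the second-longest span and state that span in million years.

Start − end for each: Cambrian 538.8 − 485.4 = 53.4; Neogene 23.03 − 2.58 = 20.45; Devonian 419.2 − 358.9 = 60.3; Permian 298.9 − 251.902 = 46.998; Triassic 251.902 − 201.4 = 50.502; Cretaceous 145 − 66 = 79; Ordovician 485.4 − 443.8 = 41.6.
Ranking these from longest: Cretaceous > Devonian > Cambrian > Triassic > Permian > Ordovician > Neogene.
Position 2 in that ranking is Devonian, which lasted 60.3 Myr.

Devonian, 60.3 million years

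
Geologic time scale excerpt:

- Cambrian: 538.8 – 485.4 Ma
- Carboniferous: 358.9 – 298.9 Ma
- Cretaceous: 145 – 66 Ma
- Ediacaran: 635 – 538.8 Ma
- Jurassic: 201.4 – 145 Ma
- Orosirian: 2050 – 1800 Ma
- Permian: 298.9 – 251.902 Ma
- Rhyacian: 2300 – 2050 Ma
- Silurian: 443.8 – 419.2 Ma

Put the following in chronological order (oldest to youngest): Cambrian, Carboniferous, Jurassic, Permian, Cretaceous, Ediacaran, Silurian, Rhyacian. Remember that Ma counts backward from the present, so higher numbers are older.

Read off each span (Ma): Cambrian 538.8–485.4; Carboniferous 358.9–298.9; Jurassic 201.4–145; Permian 298.9–251.902; Cretaceous 145–66; Ediacaran 635–538.8; Silurian 443.8–419.2; Rhyacian 2300–2050.
Larger Ma is older, so oldest→youngest is Rhyacian, Ediacaran, Cambrian, Silurian, Carboniferous, Permian, Jurassic, Cretaceous.

Rhyacian → Ediacaran → Cambrian → Silurian → Carboniferous → Permian → Jurassic → Cretaceous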